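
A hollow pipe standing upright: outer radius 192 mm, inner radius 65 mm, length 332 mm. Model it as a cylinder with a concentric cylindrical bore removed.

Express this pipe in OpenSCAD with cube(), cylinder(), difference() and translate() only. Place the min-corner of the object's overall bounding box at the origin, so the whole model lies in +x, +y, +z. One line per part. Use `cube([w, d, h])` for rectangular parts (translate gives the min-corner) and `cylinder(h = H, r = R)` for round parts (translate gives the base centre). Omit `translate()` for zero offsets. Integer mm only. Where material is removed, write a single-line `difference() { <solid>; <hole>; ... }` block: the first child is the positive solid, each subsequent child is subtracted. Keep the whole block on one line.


difference() { translate([192, 192, 0]) cylinder(h = 332, r = 192); translate([192, 192, 0]) cylinder(h = 332, r = 65); }


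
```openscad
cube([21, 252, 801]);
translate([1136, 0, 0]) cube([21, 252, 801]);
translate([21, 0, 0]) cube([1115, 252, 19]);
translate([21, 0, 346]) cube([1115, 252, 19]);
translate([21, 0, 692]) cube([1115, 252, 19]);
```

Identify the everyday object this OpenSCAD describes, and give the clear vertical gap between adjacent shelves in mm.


A bookshelf. The clear shelf gap is 327 mm.

Two tall side panels with 3 horizontal boards between them — a bookshelf. The first two shelf undersides are at z = 0 and z = 346; with shelf thickness 19, the clear gap is 346 − 0 − 19 = 327 mm.


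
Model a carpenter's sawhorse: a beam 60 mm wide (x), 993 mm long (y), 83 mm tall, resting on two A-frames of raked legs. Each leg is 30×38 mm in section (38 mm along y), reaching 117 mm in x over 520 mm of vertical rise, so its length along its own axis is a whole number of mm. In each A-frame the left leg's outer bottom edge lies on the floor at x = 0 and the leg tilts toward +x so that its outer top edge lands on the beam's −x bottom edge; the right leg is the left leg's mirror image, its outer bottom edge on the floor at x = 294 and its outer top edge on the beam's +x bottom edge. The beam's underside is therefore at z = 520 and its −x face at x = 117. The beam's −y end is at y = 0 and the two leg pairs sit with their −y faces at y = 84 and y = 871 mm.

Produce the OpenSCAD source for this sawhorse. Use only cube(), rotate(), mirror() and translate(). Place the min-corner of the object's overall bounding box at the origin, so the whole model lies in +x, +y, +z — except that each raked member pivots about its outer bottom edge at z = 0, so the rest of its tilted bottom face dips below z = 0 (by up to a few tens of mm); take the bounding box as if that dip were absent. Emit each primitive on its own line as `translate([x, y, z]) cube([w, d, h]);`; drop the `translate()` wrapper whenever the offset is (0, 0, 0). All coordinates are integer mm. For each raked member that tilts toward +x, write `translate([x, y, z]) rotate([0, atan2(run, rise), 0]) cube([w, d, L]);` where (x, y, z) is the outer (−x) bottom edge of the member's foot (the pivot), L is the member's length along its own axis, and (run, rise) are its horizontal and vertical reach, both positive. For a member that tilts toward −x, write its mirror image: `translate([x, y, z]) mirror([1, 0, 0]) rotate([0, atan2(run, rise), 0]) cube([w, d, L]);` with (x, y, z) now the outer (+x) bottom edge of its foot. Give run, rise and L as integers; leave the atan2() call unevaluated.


translate([117, 0, 520]) cube([60, 993, 83]);
translate([0, 84, 0]) rotate([0, atan2(117, 520), 0]) cube([30, 38, 533]);
translate([294, 84, 0]) mirror([1, 0, 0]) rotate([0, atan2(117, 520), 0]) cube([30, 38, 533]);
translate([0, 871, 0]) rotate([0, atan2(117, 520), 0]) cube([30, 38, 533]);
translate([294, 871, 0]) mirror([1, 0, 0]) rotate([0, atan2(117, 520), 0]) cube([30, 38, 533]);


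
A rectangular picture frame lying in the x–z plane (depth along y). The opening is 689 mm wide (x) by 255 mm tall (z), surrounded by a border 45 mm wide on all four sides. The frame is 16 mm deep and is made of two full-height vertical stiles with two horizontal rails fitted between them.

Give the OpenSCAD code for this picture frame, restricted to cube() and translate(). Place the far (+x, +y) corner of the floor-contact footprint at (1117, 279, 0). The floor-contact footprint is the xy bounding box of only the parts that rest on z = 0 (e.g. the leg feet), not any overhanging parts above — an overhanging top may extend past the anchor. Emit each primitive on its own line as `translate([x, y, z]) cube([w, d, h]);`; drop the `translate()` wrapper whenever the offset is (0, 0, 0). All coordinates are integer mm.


translate([338, 263, 0]) cube([45, 16, 345]);
translate([1072, 263, 0]) cube([45, 16, 345]);
translate([383, 263, 0]) cube([689, 16, 45]);
translate([383, 263, 300]) cube([689, 16, 45]);


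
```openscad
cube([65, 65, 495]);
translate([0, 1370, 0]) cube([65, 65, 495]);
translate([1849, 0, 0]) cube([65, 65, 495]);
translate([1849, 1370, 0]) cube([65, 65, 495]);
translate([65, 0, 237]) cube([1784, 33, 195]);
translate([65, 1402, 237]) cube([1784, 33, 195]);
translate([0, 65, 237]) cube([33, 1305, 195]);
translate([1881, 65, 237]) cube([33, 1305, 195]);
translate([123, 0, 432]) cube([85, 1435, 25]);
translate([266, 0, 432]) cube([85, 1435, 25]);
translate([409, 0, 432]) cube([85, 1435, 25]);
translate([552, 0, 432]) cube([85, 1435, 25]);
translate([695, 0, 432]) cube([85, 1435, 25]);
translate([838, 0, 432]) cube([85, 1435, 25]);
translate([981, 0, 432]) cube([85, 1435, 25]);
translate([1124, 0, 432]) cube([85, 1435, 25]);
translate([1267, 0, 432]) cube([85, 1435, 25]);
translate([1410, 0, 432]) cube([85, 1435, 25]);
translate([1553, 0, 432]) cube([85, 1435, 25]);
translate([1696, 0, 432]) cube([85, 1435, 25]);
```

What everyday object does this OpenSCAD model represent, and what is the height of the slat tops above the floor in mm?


A bed frame. The slat-top height is 457 mm.

Four posts, four rails, and a row of slats — a bed frame. Slats sit on the rails at z = 237 + 195 = 432; with slat thickness 25, the top is 457 mm.


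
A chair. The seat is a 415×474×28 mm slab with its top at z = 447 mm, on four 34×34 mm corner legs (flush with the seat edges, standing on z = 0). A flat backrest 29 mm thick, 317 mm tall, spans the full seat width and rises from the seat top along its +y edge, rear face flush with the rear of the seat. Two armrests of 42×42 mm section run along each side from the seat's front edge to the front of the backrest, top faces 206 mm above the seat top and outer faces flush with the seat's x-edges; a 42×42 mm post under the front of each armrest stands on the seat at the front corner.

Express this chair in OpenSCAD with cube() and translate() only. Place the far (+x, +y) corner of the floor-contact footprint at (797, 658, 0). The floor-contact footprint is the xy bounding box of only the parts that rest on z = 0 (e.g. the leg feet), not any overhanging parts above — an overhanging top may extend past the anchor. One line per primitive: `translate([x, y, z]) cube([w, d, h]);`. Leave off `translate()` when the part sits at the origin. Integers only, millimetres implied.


// leg_h = 447 - 28 = 419
// arm post h = 206 - 42 = 164
translate([382, 184, 419]) cube([415, 474, 28]);
translate([382, 184, 0]) cube([34, 34, 419]);
translate([763, 184, 0]) cube([34, 34, 419]);
translate([382, 624, 0]) cube([34, 34, 419]);
translate([763, 624, 0]) cube([34, 34, 419]);
translate([382, 629, 447]) cube([415, 29, 317]);
translate([382, 184, 611]) cube([42, 445, 42]);
translate([755, 184, 611]) cube([42, 445, 42]);
translate([382, 184, 447]) cube([42, 42, 164]);
translate([755, 184, 447]) cube([42, 42, 164]);


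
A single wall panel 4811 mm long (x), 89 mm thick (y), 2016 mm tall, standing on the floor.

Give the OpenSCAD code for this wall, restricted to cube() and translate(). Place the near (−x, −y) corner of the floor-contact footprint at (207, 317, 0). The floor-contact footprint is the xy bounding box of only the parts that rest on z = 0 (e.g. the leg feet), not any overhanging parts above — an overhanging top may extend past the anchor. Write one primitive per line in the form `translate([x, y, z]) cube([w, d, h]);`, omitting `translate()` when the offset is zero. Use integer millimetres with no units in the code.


translate([207, 317, 0]) cube([4811, 89, 2016]);


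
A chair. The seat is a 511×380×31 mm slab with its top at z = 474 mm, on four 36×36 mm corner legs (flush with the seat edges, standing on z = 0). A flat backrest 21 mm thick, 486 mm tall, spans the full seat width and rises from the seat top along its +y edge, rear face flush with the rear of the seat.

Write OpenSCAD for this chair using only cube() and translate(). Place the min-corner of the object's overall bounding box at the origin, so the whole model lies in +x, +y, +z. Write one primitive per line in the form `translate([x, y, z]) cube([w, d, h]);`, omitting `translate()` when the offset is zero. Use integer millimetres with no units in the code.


translate([0, 0, 443]) cube([511, 380, 31]);
cube([36, 36, 443]);
translate([475, 0, 0]) cube([36, 36, 443]);
translate([0, 344, 0]) cube([36, 36, 443]);
translate([475, 344, 0]) cube([36, 36, 443]);
translate([0, 359, 474]) cube([511, 21, 486]);


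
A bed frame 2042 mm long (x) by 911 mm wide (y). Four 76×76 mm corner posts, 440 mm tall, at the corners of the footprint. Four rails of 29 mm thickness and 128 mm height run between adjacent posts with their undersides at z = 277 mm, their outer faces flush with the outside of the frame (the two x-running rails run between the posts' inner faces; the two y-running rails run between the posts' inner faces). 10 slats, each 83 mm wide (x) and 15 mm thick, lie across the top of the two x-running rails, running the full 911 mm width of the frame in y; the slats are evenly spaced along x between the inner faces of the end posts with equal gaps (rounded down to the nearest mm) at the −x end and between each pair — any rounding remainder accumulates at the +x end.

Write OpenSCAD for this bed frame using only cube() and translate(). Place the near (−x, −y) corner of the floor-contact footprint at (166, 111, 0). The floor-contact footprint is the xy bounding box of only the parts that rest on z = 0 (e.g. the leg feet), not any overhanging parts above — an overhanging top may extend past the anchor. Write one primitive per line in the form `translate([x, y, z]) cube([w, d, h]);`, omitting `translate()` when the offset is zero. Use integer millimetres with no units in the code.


translate([166, 111, 0]) cube([76, 76, 440]);
translate([166, 946, 0]) cube([76, 76, 440]);
translate([2132, 111, 0]) cube([76, 76, 440]);
translate([2132, 946, 0]) cube([76, 76, 440]);
translate([242, 111, 277]) cube([1890, 29, 128]);
translate([242, 993, 277]) cube([1890, 29, 128]);
translate([166, 187, 277]) cube([29, 759, 128]);
translate([2179, 187, 277]) cube([29, 759, 128]);
translate([338, 111, 405]) cube([83, 911, 15]);
translate([517, 111, 405]) cube([83, 911, 15]);
translate([696, 111, 405]) cube([83, 911, 15]);
translate([875, 111, 405]) cube([83, 911, 15]);
translate([1054, 111, 405]) cube([83, 911, 15]);
translate([1233, 111, 405]) cube([83, 911, 15]);
translate([1412, 111, 405]) cube([83, 911, 15]);
translate([1591, 111, 405]) cube([83, 911, 15]);
translate([1770, 111, 405]) cube([83, 911, 15]);
translate([1949, 111, 405]) cube([83, 911, 15]);


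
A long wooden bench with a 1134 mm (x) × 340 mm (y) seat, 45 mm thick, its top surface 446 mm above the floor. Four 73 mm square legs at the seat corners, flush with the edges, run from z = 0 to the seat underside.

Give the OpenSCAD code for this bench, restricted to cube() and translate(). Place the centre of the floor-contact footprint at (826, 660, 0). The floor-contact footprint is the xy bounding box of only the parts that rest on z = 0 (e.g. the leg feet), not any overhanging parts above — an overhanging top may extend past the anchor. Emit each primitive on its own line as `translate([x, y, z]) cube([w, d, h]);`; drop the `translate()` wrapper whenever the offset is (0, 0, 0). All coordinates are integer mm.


translate([259, 490, 401]) cube([1134, 340, 45]);
translate([259, 490, 0]) cube([73, 73, 401]);
translate([259, 757, 0]) cube([73, 73, 401]);
translate([1320, 490, 0]) cube([73, 73, 401]);
translate([1320, 757, 0]) cube([73, 73, 401]);


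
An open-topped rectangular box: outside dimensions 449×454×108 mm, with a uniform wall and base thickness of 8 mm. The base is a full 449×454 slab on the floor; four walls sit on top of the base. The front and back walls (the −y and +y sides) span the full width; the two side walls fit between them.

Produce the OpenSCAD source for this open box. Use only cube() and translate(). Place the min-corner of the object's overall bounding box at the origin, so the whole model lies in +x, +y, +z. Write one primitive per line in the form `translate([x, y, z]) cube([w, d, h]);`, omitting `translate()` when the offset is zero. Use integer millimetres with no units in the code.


cube([449, 454, 8]);
translate([0, 0, 8]) cube([449, 8, 100]);
translate([0, 446, 8]) cube([449, 8, 100]);
translate([0, 8, 8]) cube([8, 438, 100]);
translate([441, 8, 8]) cube([8, 438, 100]);


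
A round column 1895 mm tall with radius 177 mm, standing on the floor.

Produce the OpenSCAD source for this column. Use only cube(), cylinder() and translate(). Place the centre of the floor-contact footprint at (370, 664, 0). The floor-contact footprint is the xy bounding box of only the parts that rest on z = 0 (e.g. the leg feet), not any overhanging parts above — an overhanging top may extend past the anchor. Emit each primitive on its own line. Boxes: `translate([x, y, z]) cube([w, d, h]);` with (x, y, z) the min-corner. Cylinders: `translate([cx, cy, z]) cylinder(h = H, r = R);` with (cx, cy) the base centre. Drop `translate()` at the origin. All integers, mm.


translate([370, 664, 0]) cylinder(h = 1895, r = 177);


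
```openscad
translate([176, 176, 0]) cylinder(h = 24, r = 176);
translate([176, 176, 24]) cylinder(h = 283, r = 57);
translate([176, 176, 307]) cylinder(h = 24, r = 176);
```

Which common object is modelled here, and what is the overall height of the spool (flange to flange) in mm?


A spool. The overall height is 331 mm.

Three coaxial cylinders, large–small–large — a spool. Two 24 mm flanges and a 283 mm core give 24 + 283 + 24 = 331 mm.


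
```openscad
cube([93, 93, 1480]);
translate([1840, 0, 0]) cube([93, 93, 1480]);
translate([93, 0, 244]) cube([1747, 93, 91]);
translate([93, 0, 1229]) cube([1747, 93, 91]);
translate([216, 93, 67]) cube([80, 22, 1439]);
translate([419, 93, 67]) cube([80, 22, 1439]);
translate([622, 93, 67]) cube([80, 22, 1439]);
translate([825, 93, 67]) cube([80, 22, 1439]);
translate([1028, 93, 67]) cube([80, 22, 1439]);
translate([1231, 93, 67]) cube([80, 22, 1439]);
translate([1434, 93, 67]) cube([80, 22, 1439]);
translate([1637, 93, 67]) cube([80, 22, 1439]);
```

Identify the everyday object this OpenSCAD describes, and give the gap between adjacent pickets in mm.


A fence section. The picket gap is 123 mm.

Two posts, two rails, 8 pickets — a fence section. Span 1747 mm holds 8 pickets of 80 mm with 9 equal gaps: ⌊(1747 − 8·80) / 9⌋ = 123 mm.


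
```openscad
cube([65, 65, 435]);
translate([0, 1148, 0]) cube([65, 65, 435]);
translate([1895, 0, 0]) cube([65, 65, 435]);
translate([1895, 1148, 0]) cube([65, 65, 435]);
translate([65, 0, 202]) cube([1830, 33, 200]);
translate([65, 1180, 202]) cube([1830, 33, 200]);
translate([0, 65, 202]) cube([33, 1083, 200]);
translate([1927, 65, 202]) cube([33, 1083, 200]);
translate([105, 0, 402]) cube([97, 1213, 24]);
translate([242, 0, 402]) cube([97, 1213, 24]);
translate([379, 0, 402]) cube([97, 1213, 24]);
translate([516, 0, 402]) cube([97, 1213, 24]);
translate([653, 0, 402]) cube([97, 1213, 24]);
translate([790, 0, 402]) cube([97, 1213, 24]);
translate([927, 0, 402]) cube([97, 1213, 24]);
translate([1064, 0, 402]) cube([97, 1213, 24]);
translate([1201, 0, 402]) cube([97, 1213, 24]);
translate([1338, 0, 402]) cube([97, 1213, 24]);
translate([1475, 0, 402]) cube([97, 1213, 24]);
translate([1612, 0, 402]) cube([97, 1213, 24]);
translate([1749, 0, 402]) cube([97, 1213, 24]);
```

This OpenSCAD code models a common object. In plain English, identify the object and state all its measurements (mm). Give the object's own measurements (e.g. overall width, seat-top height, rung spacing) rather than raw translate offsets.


A bed frame 1960 mm long (x) by 1213 mm wide (y). Four 65×65 mm corner posts, 435 mm tall, at the corners of the footprint. Four rails of 33 mm thickness and 200 mm height run between adjacent posts with their undersides at z = 202 mm, their outer faces flush with the outside of the frame (the two x-running rails run between the posts' inner faces; the two y-running rails run between the posts' inner faces). 13 slats, each 97 mm wide (x) and 24 mm thick, lie across the top of the two x-running rails, running the full 1213 mm width of the frame in y; along x they sit between the end posts with a 40 mm gap after the −x posts and between neighbouring slats, leaving 49 mm before the +x posts.


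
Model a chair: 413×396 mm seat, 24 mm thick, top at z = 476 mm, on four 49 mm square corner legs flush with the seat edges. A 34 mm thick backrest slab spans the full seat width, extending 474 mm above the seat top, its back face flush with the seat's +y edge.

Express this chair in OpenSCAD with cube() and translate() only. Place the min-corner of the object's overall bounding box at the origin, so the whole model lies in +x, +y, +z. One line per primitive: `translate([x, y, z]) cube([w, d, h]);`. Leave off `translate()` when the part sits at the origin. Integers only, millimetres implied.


translate([0, 0, 452]) cube([413, 396, 24]);
cube([49, 49, 452]);
translate([364, 0, 0]) cube([49, 49, 452]);
translate([0, 347, 0]) cube([49, 49, 452]);
translate([364, 347, 0]) cube([49, 49, 452]);
translate([0, 362, 476]) cube([413, 34, 474]);


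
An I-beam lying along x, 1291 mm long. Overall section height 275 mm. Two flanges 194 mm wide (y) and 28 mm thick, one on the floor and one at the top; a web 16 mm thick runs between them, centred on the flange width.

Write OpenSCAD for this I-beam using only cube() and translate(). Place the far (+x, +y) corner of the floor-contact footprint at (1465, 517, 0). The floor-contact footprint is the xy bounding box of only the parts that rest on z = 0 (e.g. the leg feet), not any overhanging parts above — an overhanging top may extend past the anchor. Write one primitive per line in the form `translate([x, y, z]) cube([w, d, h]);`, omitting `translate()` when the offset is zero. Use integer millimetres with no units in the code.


translate([174, 323, 0]) cube([1291, 194, 28]);
translate([174, 412, 28]) cube([1291, 16, 219]);
translate([174, 323, 247]) cube([1291, 194, 28]);


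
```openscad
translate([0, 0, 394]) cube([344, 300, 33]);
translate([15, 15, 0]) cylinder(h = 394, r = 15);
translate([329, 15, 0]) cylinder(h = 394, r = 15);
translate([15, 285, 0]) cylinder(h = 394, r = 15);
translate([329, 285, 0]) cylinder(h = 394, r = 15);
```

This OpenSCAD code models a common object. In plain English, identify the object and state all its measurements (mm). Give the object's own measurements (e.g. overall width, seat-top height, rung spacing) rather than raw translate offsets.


A simple wooden stool: a rectangular seat 344 mm (x) by 300 mm (y), 33 mm thick, top face at z = 427 mm, on four round legs, each 30 mm in diameter. The legs rest on z = 0, each leg's axis is inset half a diameter from the nearest pair of seat edges (so the leg's bounding box is flush with the corner).


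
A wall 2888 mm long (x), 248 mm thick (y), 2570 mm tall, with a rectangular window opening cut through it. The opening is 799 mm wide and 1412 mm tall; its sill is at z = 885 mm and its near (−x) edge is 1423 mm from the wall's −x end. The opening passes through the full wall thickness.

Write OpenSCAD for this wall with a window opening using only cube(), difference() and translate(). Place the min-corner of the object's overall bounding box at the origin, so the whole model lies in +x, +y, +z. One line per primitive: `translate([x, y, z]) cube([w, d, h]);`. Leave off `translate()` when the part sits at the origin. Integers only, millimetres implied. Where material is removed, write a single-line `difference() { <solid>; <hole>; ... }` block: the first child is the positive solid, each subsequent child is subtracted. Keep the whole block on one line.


difference() { cube([2888, 248, 2570]); translate([1423, 0, 885]) cube([799, 248, 1412]); }


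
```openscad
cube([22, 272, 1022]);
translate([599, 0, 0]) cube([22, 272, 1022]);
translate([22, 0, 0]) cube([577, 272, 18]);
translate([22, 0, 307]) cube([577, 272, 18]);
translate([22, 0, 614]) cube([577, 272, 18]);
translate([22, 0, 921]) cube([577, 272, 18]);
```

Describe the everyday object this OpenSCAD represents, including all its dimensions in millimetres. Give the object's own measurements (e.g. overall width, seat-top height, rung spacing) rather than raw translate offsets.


An open bookshelf. Two side panels, each 22 mm thick, 272 mm deep and 1022 mm tall, stand 621 mm apart (outside-to-outside). Between them sit 4 shelves, each 18 mm thick and 272 mm deep, spanning the full gap between the sides. The bottom shelf rests on the floor (its underside at z = 0) and the clear gap between one shelf's top and the next shelf's underside is 289 mm.


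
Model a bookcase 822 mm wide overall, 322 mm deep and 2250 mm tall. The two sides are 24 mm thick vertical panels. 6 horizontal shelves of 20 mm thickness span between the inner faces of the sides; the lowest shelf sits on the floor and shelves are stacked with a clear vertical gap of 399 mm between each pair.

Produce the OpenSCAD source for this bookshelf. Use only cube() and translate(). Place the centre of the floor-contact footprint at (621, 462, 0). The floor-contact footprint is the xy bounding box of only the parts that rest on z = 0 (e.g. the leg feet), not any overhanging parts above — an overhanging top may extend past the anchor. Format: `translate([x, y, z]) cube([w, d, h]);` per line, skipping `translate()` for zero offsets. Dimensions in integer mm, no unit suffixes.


translate([210, 301, 0]) cube([24, 322, 2250]);
translate([1008, 301, 0]) cube([24, 322, 2250]);
translate([234, 301, 0]) cube([774, 322, 20]);
translate([234, 301, 419]) cube([774, 322, 20]);
translate([234, 301, 838]) cube([774, 322, 20]);
translate([234, 301, 1257]) cube([774, 322, 20]);
translate([234, 301, 1676]) cube([774, 322, 20]);
translate([234, 301, 2095]) cube([774, 322, 20]);


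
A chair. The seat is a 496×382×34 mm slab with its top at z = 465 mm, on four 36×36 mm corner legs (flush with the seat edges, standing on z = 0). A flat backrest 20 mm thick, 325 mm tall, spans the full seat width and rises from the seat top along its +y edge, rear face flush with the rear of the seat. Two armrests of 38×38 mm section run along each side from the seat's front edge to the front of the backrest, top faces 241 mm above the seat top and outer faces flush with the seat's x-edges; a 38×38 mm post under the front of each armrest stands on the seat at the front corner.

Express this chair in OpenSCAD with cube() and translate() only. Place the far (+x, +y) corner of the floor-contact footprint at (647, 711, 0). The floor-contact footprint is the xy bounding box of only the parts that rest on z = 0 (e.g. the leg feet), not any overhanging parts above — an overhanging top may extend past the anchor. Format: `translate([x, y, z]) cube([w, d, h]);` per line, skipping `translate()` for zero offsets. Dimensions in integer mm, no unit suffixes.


translate([151, 329, 431]) cube([496, 382, 34]);
translate([151, 329, 0]) cube([36, 36, 431]);
translate([611, 329, 0]) cube([36, 36, 431]);
translate([151, 675, 0]) cube([36, 36, 431]);
translate([611, 675, 0]) cube([36, 36, 431]);
translate([151, 691, 465]) cube([496, 20, 325]);
translate([151, 329, 668]) cube([38, 362, 38]);
translate([609, 329, 668]) cube([38, 362, 38]);
translate([151, 329, 465]) cube([38, 38, 203]);
translate([609, 329, 465]) cube([38, 38, 203]);


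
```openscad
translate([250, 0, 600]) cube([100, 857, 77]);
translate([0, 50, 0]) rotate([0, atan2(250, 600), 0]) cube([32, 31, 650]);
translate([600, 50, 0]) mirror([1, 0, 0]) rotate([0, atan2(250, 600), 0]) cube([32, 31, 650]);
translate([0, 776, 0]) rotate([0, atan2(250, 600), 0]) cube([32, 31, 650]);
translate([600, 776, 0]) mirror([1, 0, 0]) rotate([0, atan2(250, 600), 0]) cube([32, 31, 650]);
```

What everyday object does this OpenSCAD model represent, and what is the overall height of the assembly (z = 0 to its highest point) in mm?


A sawhorse. The overall height is 677 mm.

A beam across two mirrored pairs of raked legs — a sawhorse. The beam's underside is at z = 600 (matching the legs' vertical rise in atan2(250, 600)) and the beam is 77 mm tall, so its top is at 600 + 77 = 677 mm. The raked legs top out at the beam's underside, so that is the highest point.


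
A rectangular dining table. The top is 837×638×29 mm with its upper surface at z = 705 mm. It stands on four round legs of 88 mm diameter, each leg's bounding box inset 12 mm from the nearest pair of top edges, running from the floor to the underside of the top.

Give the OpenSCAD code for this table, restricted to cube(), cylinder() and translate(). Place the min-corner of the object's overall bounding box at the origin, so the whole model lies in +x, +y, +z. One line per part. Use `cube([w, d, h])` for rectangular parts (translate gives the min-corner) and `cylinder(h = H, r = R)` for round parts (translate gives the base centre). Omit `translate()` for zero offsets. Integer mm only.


translate([0, 0, 676]) cube([837, 638, 29]);
translate([56, 56, 0]) cylinder(h = 676, r = 44);
translate([781, 56, 0]) cylinder(h = 676, r = 44);
translate([56, 582, 0]) cylinder(h = 676, r = 44);
translate([781, 582, 0]) cylinder(h = 676, r = 44);


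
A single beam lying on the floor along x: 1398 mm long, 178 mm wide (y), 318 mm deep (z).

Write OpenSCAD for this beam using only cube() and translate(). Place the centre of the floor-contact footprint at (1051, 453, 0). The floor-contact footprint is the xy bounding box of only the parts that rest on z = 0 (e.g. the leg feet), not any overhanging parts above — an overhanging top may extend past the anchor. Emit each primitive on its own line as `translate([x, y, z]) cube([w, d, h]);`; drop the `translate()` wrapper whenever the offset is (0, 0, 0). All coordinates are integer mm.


translate([352, 364, 0]) cube([1398, 178, 318]);


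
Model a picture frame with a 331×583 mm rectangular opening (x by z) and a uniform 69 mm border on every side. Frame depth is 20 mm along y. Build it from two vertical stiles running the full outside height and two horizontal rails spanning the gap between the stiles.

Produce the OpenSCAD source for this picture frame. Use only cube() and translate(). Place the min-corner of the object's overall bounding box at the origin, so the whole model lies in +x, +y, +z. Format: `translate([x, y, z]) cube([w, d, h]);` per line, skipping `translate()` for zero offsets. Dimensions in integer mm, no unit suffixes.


cube([69, 20, 721]);
translate([400, 0, 0]) cube([69, 20, 721]);
translate([69, 0, 0]) cube([331, 20, 69]);
translate([69, 0, 652]) cube([331, 20, 69]);


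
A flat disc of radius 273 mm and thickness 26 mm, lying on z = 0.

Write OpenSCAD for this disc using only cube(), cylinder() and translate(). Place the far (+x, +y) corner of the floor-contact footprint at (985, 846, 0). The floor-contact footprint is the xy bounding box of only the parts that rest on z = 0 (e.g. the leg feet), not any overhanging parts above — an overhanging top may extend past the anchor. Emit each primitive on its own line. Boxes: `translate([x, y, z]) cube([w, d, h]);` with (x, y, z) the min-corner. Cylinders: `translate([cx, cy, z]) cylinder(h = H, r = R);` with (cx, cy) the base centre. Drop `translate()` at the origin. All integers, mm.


translate([712, 573, 0]) cylinder(h = 26, r = 273);


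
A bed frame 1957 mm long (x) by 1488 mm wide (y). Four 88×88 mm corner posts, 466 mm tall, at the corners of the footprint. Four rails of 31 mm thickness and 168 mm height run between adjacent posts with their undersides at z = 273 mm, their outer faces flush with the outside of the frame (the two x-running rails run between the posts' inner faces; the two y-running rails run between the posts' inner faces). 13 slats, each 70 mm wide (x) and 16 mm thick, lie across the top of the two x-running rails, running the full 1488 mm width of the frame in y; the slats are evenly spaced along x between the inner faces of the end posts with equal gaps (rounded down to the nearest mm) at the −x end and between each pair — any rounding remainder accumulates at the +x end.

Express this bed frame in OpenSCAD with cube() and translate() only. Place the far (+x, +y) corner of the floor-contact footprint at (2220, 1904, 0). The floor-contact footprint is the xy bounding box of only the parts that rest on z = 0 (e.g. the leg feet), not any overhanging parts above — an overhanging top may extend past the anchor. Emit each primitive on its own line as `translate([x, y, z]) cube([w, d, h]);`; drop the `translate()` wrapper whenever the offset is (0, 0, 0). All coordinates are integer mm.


translate([263, 416, 0]) cube([88, 88, 466]);
translate([263, 1816, 0]) cube([88, 88, 466]);
translate([2132, 416, 0]) cube([88, 88, 466]);
translate([2132, 1816, 0]) cube([88, 88, 466]);
translate([351, 416, 273]) cube([1781, 31, 168]);
translate([351, 1873, 273]) cube([1781, 31, 168]);
translate([263, 504, 273]) cube([31, 1312, 168]);
translate([2189, 504, 273]) cube([31, 1312, 168]);
translate([413, 416, 441]) cube([70, 1488, 16]);
translate([545, 416, 441]) cube([70, 1488, 16]);
translate([677, 416, 441]) cube([70, 1488, 16]);
translate([809, 416, 441]) cube([70, 1488, 16]);
translate([941, 416, 441]) cube([70, 1488, 16]);
translate([1073, 416, 441]) cube([70, 1488, 16]);
translate([1205, 416, 441]) cube([70, 1488, 16]);
translate([1337, 416, 441]) cube([70, 1488, 16]);
translate([1469, 416, 441]) cube([70, 1488, 16]);
translate([1601, 416, 441]) cube([70, 1488, 16]);
translate([1733, 416, 441]) cube([70, 1488, 16]);
translate([1865, 416, 441]) cube([70, 1488, 16]);
translate([1997, 416, 441]) cube([70, 1488, 16]);


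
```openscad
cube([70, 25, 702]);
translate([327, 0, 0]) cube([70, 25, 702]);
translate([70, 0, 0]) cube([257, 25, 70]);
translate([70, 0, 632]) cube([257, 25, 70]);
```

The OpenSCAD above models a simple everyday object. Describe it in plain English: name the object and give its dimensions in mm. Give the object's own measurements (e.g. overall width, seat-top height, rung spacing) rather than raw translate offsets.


A rectangular picture frame lying in the x–z plane (depth along y). The opening is 257 mm wide (x) by 562 mm tall (z), surrounded by a border 70 mm wide on all four sides. The frame is 25 mm deep and is made of two full-height vertical stiles with two horizontal rails fitted between them.


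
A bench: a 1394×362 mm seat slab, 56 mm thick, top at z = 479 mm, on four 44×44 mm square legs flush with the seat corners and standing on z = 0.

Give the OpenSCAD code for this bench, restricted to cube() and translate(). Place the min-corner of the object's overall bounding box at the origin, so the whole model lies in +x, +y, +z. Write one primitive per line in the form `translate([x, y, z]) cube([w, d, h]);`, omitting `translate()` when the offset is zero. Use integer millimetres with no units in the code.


// leg_h = 479 − 56 = 423
translate([0, 0, 423]) cube([1394, 362, 56]);
cube([44, 44, 423]);
translate([0, 318, 0]) cube([44, 44, 423]);
translate([1350, 0, 0]) cube([44, 44, 423]);
translate([1350, 318, 0]) cube([44, 44, 423]);


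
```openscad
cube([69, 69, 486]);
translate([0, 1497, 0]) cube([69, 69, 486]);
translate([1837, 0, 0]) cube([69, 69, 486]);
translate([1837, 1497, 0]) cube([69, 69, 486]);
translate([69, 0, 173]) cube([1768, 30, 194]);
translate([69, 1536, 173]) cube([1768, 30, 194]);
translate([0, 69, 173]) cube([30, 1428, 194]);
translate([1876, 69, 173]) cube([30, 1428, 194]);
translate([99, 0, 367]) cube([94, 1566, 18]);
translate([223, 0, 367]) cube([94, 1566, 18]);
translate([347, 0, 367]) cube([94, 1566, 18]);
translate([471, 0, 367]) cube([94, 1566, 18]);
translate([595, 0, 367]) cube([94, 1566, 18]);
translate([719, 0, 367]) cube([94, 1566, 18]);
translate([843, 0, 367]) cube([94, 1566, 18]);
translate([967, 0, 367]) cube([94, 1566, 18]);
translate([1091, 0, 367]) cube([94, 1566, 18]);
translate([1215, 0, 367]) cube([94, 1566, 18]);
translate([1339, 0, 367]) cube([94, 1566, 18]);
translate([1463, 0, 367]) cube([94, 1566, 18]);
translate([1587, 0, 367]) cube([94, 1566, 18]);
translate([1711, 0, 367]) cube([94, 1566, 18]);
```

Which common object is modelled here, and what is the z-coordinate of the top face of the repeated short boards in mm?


A bed frame. The slat-top height is 385 mm.

Four posts, four rails, and a row of slats — a bed frame. Slats sit on the rails at z = 173 + 194 = 367; with slat thickness 18, the top is 385 mm.


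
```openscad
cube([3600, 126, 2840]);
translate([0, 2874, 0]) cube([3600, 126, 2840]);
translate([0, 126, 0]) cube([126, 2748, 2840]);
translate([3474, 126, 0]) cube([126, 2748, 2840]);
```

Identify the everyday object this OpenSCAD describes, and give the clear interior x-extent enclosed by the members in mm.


A house (or room) frame. The interior width is 3348 mm.

Four 2840 mm walls enclosing a rectangle with no floor or roof — a room or house frame. Outside width is 3600 mm and wall thickness is 126 mm, so the interior width is 3600 − 2 × 126 = 3348 mm.


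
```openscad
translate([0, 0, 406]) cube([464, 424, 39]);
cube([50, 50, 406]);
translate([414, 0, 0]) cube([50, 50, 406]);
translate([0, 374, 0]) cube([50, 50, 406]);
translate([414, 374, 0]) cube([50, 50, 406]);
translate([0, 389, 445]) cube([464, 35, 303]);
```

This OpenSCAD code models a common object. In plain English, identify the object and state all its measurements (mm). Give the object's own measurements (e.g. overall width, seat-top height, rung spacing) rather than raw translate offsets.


A chair. The seat is a 464×424×39 mm slab with its top at z = 445 mm, on four 50×50 mm corner legs (flush with the seat edges, standing on z = 0). A flat backrest 35 mm thick, 303 mm tall, spans the full seat width and rises from the seat top along its +y edge, rear face flush with the rear of the seat.


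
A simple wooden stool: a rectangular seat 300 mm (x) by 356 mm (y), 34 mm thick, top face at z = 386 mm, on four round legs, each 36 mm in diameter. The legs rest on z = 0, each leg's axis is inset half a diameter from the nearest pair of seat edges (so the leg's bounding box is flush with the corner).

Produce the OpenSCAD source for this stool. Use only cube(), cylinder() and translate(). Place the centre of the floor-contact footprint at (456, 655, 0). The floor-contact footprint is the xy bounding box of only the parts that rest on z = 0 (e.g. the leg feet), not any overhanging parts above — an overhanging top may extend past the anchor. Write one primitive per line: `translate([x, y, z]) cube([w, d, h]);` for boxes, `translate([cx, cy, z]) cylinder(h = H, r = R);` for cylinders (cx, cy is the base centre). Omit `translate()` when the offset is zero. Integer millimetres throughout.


translate([306, 477, 352]) cube([300, 356, 34]);
translate([324, 495, 0]) cylinder(h = 352, r = 18);
translate([588, 495, 0]) cylinder(h = 352, r = 18);
translate([324, 815, 0]) cylinder(h = 352, r = 18);
translate([588, 815, 0]) cylinder(h = 352, r = 18);


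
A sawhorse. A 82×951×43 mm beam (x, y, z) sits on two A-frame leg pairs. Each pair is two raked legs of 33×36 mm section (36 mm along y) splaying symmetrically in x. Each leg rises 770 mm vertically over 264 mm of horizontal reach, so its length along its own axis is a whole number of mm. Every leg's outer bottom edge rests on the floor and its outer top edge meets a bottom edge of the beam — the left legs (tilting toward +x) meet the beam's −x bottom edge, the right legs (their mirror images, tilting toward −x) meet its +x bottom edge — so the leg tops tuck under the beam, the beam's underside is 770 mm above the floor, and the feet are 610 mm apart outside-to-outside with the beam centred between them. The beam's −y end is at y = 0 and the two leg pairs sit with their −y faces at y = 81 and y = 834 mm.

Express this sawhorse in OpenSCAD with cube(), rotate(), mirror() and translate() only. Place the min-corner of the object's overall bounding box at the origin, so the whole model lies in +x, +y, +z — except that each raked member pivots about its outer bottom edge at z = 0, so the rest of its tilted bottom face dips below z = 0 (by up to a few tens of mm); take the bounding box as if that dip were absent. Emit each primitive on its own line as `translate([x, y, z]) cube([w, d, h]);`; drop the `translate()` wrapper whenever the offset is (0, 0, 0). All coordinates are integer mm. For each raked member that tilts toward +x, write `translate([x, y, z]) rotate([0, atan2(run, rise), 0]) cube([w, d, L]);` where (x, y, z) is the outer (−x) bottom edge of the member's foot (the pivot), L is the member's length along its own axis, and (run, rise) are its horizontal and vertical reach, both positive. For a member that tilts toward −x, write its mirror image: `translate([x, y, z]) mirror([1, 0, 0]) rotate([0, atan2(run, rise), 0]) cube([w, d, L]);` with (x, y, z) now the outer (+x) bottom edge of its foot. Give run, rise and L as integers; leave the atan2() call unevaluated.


translate([264, 0, 770]) cube([82, 951, 43]);
translate([0, 81, 0]) rotate([0, atan2(264, 770), 0]) cube([33, 36, 814]);
translate([610, 81, 0]) mirror([1, 0, 0]) rotate([0, atan2(264, 770), 0]) cube([33, 36, 814]);
translate([0, 834, 0]) rotate([0, atan2(264, 770), 0]) cube([33, 36, 814]);
translate([610, 834, 0]) mirror([1, 0, 0]) rotate([0, atan2(264, 770), 0]) cube([33, 36, 814]);


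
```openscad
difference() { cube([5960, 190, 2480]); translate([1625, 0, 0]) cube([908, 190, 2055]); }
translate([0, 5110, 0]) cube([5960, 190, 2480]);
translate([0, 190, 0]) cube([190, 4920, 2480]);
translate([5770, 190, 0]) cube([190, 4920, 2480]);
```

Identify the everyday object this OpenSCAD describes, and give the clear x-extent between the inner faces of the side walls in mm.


A single room. The interior width is 5580 mm.

Four walls enclosing a rectangle with a door in the front wall — a room. Outside width 5960 minus two 190 mm walls gives 5580 mm.


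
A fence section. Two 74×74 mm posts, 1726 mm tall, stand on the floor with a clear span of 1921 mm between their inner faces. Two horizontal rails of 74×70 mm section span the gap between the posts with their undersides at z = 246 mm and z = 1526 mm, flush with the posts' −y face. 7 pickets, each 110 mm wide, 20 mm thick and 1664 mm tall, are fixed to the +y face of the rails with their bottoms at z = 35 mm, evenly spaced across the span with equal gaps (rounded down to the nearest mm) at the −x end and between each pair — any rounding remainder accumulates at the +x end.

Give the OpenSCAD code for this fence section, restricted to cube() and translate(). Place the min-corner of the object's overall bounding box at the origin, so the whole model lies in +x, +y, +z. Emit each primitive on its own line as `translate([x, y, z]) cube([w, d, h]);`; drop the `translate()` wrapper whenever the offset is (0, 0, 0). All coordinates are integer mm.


cube([74, 74, 1726]);
translate([1995, 0, 0]) cube([74, 74, 1726]);
translate([74, 0, 246]) cube([1921, 74, 70]);
translate([74, 0, 1526]) cube([1921, 74, 70]);
translate([217, 74, 35]) cube([110, 20, 1664]);
translate([470, 74, 35]) cube([110, 20, 1664]);
translate([723, 74, 35]) cube([110, 20, 1664]);
translate([976, 74, 35]) cube([110, 20, 1664]);
translate([1229, 74, 35]) cube([110, 20, 1664]);
translate([1482, 74, 35]) cube([110, 20, 1664]);
translate([1735, 74, 35]) cube([110, 20, 1664]);
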